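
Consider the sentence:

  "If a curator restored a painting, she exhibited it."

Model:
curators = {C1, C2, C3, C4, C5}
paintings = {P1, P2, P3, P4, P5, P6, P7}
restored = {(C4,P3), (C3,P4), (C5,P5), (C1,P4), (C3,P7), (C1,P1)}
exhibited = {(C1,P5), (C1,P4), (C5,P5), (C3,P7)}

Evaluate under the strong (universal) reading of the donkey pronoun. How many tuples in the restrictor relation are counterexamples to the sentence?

3

"it" takes "a painting" as antecedent — a donkey pronoun bound across the clause boundary.
Strong reading: for every (c,p) with restored(c,p), exhibited(c,p).
Restrictor pairs: (C1,P1) ✗  (C1,P4) ✓  (C3,P4) ✗  (C3,P7) ✓  (C4,P3) ✗  (C5,P5) ✓
Counterexamples (restrictor pairs failing the scope): 3.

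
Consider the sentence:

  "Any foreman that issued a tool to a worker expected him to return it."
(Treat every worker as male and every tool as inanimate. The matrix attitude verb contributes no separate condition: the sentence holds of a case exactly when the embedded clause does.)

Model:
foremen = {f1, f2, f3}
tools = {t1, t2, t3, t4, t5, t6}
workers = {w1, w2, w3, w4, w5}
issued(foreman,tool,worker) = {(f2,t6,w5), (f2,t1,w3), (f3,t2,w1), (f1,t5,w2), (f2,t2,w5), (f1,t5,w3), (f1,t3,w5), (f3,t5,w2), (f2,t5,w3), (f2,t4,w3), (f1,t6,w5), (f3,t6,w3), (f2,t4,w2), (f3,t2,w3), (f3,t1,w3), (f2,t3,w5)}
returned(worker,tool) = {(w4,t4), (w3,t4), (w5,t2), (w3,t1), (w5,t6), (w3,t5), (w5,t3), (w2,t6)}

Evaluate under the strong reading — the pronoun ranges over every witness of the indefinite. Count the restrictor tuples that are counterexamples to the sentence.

"him" takes "a worker" as antecedent and "it" takes "a tool"; both are donkey pronouns co-varying with the restrictor.
Strong reading: for every (f,t,w) with issued(f,t,w), returned(w,t).
Restrictor triples: (f1,t3,w5)→returned(w5,t3) ✓  (f1,t5,w2)→returned(w2,t5) ✗  (f1,t5,w3)→returned(w3,t5) ✓  (f1,t6,w5)→returned(w5,t6) ✓  (f2,t1,w3)→returned(w3,t1) ✓  (f2,t2,w5)→returned(w5,t2) ✓  (f2,t3,w5)→returned(w5,t3) ✓  (f2,t4,w2)→returned(w2,t4) ✗  (f2,t4,w3)→returned(w3,t4) ✓  (f2,t5,w3)→returned(w3,t5) ✓  (f2,t6,w5)→returned(w5,t6) ✓  (f3,t1,w3)→returned(w3,t1) ✓  (f3,t2,w1)→returned(w1,t2) ✗  (f3,t2,w3)→returned(w3,t2) ✗  (f3,t5,w2)→returned(w2,t5) ✗  (f3,t6,w3)→returned(w3,t6) ✗
Counterexamples (restrictor triples failing the scope): 6.

6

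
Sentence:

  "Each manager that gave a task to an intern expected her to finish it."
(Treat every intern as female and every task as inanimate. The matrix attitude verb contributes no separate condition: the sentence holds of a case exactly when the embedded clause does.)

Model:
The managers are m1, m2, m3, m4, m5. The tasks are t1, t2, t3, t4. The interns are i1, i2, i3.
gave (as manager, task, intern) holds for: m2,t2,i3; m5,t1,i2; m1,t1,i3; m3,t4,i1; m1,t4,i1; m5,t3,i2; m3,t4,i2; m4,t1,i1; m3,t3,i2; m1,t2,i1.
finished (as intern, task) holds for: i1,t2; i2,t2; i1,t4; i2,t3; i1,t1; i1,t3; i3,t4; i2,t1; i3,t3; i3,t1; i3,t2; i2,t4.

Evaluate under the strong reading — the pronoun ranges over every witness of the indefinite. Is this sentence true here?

"her" takes "an intern" as antecedent and "it" takes "a task"; both are donkey pronouns co-varying with the restrictor.
Strong reading: for every (m,t,i) with gave(m,t,i), finished(i,t).
Restrictor triples: (m1,t1,i3)→finished(i3,t1) ✓  (m1,t2,i1)→finished(i1,t2) ✓  (m1,t4,i1)→finished(i1,t4) ✓  (m2,t2,i3)→finished(i3,t2) ✓  (m3,t3,i2)→finished(i2,t3) ✓  (m3,t4,i1)→finished(i1,t4) ✓  (m3,t4,i2)→finished(i2,t4) ✓  (m4,t1,i1)→finished(i1,t1) ✓  (m5,t1,i2)→finished(i2,t1) ✓  (m5,t3,i2)→finished(i2,t3) ✓
Every restrictor triple satisfies the scope.

True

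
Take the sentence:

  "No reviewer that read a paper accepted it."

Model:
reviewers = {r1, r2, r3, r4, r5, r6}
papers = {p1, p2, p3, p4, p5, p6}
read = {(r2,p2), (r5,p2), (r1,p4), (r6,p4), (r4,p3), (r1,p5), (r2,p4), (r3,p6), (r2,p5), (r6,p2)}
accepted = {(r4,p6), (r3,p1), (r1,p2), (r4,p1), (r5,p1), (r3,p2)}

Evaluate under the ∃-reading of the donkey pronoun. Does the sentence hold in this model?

"it" takes "a paper" as antecedent — a donkey pronoun bound across the clause boundary.
Truth condition: for no (r,p) with read(r,p) does accepted(r,p) hold.
Restrictor pairs — does the scope hold? (r1,p4):fails  (r1,p5):fails  (r2,p2):fails  (r2,p4):fails  (r2,p5):fails  (r3,p6):fails  (r4,p3):fails  (r5,p2):fails  (r6,p2):fails  (r6,p4):fails
Scope holds for no restrictor pair, so the sentence is true.

True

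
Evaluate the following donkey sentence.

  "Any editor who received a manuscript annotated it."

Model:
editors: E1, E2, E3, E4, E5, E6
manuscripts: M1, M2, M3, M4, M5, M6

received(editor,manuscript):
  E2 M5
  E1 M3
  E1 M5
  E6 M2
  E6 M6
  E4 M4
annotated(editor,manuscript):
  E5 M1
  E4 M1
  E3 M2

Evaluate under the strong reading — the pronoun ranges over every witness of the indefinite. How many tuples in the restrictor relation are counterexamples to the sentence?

"it" takes "a manuscript" as antecedent — a donkey pronoun bound across the clause boundary.
Strong reading: for every (e,m) with received(e,m), annotated(e,m).
Restrictor pairs: (E1,M3) ✗  (E1,M5) ✗  (E2,M5) ✗  (E4,M4) ✗  (E6,M2) ✗  (E6,M6) ✗
Counterexamples (restrictor pairs failing the scope): 6.

6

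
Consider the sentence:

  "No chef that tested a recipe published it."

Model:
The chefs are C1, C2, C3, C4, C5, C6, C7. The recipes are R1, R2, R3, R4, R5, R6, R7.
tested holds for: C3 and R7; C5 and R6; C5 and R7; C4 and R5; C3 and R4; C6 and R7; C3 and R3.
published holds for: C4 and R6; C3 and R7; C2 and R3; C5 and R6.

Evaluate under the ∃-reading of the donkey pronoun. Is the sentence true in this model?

"it" takes "a recipe" as antecedent — a donkey pronoun bound across the clause boundary.
Truth condition: for no (c,r) with tested(c,r) does published(c,r) hold.
Restrictor pairs — does the scope hold? (C3,R3):fails  (C3,R4):fails  (C3,R7):holds  (C4,R5):fails  (C5,R6):holds  (C5,R7):fails  (C6,R7):fails
Scope holds for 2 pair(s), so the sentence is false.

False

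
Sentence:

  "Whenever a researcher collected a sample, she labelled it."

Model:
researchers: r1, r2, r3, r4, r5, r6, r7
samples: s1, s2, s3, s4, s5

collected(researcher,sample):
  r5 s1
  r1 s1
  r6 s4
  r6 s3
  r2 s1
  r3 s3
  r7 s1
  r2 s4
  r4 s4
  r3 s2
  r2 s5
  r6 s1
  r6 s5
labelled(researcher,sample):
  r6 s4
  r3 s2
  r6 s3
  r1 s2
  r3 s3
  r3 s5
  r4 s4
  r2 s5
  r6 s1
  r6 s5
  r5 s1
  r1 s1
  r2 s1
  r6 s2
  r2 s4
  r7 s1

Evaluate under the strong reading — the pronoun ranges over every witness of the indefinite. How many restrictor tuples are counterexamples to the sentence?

"it" takes "a sample" as antecedent — a donkey pronoun bound across the clause boundary.
Strong reading: for every (r,s) with collected(r,s), labelled(r,s).
Restrictor pairs: (r1,s1) ✓  (r2,s1) ✓  (r2,s4) ✓  (r2,s5) ✓  (r3,s2) ✓  (r3,s3) ✓  (r4,s4) ✓  (r5,s1) ✓  (r6,s1) ✓  (r6,s3) ✓  (r6,s4) ✓  (r6,s5) ✓  (r7,s1) ✓
Counterexamples (restrictor pairs failing the scope): 0.

0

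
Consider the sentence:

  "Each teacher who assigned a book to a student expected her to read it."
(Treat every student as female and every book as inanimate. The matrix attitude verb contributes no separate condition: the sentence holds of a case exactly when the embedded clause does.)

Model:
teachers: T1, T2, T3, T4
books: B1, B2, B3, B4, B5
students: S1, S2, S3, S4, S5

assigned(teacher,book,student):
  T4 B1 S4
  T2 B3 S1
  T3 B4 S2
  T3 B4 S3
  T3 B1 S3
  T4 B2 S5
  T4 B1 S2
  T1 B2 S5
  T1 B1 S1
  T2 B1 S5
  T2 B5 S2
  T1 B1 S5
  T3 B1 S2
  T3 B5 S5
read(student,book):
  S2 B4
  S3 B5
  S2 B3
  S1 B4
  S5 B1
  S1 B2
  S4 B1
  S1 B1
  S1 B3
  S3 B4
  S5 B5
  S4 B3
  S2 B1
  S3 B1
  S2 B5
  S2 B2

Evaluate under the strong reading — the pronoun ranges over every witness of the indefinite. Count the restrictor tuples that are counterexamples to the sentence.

2

"her" takes "a student" as antecedent and "it" takes "a book"; both are donkey pronouns co-varying with the restrictor.
Strong reading: for every (t,b,s) with assigned(t,b,s), read(s,b).
Restrictor triples: (T1,B1,S1)→read(S1,B1) ✓  (T1,B1,S5)→read(S5,B1) ✓  (T1,B2,S5)→read(S5,B2) ✗  (T2,B1,S5)→read(S5,B1) ✓  (T2,B3,S1)→read(S1,B3) ✓  (T2,B5,S2)→read(S2,B5) ✓  (T3,B1,S2)→read(S2,B1) ✓  (T3,B1,S3)→read(S3,B1) ✓  (T3,B4,S2)→read(S2,B4) ✓  (T3,B4,S3)→read(S3,B4) ✓  (T3,B5,S5)→read(S5,B5) ✓  (T4,B1,S2)→read(S2,B1) ✓  (T4,B1,S4)→read(S4,B1) ✓  (T4,B2,S5)→read(S5,B2) ✗
Counterexamples (restrictor triples failing the scope): 2.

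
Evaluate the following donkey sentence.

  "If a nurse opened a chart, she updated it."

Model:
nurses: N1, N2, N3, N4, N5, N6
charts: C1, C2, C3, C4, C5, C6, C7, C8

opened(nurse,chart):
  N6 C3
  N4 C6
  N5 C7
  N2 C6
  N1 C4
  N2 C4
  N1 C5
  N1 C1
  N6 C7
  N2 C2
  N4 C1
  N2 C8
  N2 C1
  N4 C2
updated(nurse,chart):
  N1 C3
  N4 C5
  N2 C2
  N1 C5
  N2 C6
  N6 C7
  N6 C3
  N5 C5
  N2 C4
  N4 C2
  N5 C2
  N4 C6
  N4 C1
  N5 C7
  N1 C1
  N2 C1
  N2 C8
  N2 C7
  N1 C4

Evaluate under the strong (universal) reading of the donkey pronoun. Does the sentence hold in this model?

True

"it" takes "a chart" as antecedent — a donkey pronoun bound across the clause boundary.
Strong reading: for every (n,c) with opened(n,c), updated(n,c).
Restrictor pairs: (N1,C1) ✓  (N1,C4) ✓  (N1,C5) ✓  (N2,C1) ✓  (N2,C2) ✓  (N2,C4) ✓  (N2,C6) ✓  (N2,C8) ✓  (N4,C1) ✓  (N4,C2) ✓  (N4,C6) ✓  (N5,C7) ✓  (N6,C3) ✓  (N6,C7) ✓
Every restrictor pair satisfies the scope.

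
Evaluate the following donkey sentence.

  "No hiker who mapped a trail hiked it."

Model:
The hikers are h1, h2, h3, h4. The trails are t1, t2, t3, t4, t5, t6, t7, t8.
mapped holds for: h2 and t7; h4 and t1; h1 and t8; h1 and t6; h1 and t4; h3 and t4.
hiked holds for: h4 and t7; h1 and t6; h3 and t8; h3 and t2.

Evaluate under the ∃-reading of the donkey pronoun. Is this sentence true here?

"it" takes "a trail" as antecedent — a donkey pronoun bound across the clause boundary.
Truth condition: for no (h,t) with mapped(h,t) does hiked(h,t) hold.
Restrictor pairs — does the scope hold? (h1,t4):fails  (h1,t6):holds  (h1,t8):fails  (h2,t7):fails  (h3,t4):fails  (h4,t1):fails
Scope holds for 1 pair(s), so the sentence is false.

False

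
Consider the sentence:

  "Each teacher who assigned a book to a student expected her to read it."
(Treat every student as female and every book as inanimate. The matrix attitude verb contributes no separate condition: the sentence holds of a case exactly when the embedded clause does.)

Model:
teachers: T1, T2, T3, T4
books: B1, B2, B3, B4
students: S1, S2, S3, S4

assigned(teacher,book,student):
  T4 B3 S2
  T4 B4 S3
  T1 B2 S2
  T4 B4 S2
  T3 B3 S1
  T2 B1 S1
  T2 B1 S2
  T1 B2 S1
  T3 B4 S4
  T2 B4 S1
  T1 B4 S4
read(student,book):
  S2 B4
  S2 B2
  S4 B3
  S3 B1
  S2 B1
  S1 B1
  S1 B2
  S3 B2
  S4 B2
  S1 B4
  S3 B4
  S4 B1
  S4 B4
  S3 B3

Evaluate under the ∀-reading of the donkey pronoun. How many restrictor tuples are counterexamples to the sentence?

"her" takes "a student" as antecedent and "it" takes "a book"; both are donkey pronouns co-varying with the restrictor.
Strong reading: for every (t,b,s) with assigned(t,b,s), read(s,b).
Restrictor triples: (T1,B2,S1)→read(S1,B2) ✓  (T1,B2,S2)→read(S2,B2) ✓  (T1,B4,S4)→read(S4,B4) ✓  (T2,B1,S1)→read(S1,B1) ✓  (T2,B1,S2)→read(S2,B1) ✓  (T2,B4,S1)→read(S1,B4) ✓  (T3,B3,S1)→read(S1,B3) ✗  (T3,B4,S4)→read(S4,B4) ✓  (T4,B3,S2)→read(S2,B3) ✗  (T4,B4,S2)→read(S2,B4) ✓  (T4,B4,S3)→read(S3,B4) ✓
Counterexamples (restrictor triples failing the scope): 2.

2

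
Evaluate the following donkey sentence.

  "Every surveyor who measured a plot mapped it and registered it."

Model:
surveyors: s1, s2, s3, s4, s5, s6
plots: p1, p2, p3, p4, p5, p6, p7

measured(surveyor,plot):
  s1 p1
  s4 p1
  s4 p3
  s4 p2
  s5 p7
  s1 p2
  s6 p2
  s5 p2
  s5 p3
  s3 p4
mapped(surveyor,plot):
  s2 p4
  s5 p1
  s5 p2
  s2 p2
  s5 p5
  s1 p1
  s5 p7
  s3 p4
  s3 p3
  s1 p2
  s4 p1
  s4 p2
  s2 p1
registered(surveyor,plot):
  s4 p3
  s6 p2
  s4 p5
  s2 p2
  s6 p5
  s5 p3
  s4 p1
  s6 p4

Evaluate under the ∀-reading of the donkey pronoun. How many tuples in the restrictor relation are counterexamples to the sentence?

"it" takes "a plot" as antecedent — a donkey pronoun bound across the clause boundary.
Strong reading: for every (s,p) with measured(s,p), mapped(s,p) ∧ registered(s,p).
Restrictor pairs: (s1,p1) ✗  (s1,p2) ✗  (s3,p4) ✗  (s4,p1) ✓  (s4,p2) ✗  (s4,p3) ✗  (s5,p2) ✗  (s5,p3) ✗  (s5,p7) ✗  (s6,p2) ✗
Counterexamples (restrictor pairs failing the scope): 9.

9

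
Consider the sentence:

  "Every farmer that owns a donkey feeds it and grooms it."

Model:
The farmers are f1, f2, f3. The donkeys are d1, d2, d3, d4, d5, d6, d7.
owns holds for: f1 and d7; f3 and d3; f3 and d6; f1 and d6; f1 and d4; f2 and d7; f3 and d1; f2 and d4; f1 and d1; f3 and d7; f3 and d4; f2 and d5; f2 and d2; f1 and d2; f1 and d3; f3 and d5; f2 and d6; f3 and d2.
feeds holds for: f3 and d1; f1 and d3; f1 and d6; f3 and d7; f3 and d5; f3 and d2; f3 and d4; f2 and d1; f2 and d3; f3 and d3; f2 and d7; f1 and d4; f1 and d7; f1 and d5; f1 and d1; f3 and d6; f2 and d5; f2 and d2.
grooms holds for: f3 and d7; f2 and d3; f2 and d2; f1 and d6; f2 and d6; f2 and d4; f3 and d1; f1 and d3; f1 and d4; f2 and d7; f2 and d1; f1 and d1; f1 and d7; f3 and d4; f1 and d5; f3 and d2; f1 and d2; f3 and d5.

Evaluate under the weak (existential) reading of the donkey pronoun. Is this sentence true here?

True

"it" takes "a donkey" as antecedent — a donkey pronoun bound across the clause boundary.
Weak reading: every farmer f with some owns-donkey has at least one owns-donkey d such that feeds(f,d) ∧ grooms(f,d).
Per farmer: f1:✓  f2:✓  f3:✓
Every farmer in the restrictor has a witness.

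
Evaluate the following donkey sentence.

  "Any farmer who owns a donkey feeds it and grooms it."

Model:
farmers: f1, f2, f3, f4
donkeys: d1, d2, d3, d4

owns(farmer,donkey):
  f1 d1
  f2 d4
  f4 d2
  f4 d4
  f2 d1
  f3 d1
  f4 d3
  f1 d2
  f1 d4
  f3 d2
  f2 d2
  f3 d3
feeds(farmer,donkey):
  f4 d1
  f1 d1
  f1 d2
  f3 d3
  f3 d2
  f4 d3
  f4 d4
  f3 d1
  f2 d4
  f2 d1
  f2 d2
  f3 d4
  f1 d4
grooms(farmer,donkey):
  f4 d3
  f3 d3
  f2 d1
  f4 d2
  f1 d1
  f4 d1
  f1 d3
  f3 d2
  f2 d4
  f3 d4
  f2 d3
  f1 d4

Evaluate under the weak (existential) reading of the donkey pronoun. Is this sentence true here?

True

"it" takes "a donkey" as antecedent — a donkey pronoun bound across the clause boundary.
Weak reading: every farmer f with some owns-donkey has at least one owns-donkey d such that feeds(f,d) ∧ grooms(f,d).
Per farmer: f1:✓  f2:✓  f3:✓  f4:✓
Every farmer in the restrictor has a witness.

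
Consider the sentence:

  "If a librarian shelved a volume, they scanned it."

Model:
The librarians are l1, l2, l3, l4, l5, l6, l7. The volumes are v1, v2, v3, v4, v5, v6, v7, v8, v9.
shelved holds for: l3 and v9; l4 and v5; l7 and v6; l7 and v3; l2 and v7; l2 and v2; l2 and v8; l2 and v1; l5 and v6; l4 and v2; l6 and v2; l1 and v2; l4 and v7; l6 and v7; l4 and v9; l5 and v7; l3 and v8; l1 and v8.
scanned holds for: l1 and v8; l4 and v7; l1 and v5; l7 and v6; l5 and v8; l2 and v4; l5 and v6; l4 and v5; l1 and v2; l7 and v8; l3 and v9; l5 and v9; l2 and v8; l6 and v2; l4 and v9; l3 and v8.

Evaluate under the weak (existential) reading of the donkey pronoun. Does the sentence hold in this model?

"it" takes "a volume" as antecedent — a donkey pronoun bound across the clause boundary.
Weak reading: every librarian l with some shelved-volume has at least one shelved-volume v such that scanned(l,v).
Per librarian: l1:✓  l2:✓  l3:✓  l4:✓  l5:✓  l6:✓  l7:✓
Every librarian in the restrictor has a witness.

True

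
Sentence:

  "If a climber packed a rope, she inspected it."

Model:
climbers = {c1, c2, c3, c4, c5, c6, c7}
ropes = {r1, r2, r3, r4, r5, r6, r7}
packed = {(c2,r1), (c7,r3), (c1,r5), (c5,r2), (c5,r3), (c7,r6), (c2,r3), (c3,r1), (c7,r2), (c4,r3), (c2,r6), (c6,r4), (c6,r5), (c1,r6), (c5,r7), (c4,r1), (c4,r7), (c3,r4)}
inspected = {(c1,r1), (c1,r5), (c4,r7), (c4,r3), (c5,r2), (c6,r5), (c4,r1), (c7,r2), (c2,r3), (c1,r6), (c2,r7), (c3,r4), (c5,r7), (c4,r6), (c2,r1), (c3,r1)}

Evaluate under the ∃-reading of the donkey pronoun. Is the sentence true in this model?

True

"it" takes "a rope" as antecedent — a donkey pronoun bound across the clause boundary.
Weak reading: every climber c with some packed-rope has at least one packed-rope r such that inspected(c,r).
Per climber: c1:✓  c2:✓  c3:✓  c4:✓  c5:✓  c6:✓  c7:✓
Every climber in the restrictor has a witness.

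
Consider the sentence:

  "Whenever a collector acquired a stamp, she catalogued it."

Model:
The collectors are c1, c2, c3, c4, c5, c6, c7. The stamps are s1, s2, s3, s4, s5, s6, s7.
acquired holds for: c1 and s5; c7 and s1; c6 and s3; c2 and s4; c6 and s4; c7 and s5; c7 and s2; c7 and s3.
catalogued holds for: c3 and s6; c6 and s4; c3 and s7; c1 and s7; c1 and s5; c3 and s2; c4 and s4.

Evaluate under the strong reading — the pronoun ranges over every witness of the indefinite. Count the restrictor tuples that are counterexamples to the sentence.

6

"it" takes "a stamp" as antecedent — a donkey pronoun bound across the clause boundary.
Strong reading: for every (c,s) with acquired(c,s), catalogued(c,s).
Restrictor pairs: (c1,s5) ✓  (c2,s4) ✗  (c6,s3) ✗  (c6,s4) ✓  (c7,s1) ✗  (c7,s2) ✗  (c7,s3) ✗  (c7,s5) ✗
Counterexamples (restrictor pairs failing the scope): 6.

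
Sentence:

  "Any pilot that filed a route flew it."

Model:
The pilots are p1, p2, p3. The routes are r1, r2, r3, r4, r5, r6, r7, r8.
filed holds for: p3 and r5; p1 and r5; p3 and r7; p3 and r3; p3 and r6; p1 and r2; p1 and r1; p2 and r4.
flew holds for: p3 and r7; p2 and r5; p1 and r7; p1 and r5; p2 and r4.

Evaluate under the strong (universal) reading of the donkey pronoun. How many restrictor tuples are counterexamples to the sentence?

"it" takes "a route" as antecedent — a donkey pronoun bound across the clause boundary.
Strong reading: for every (p,r) with filed(p,r), flew(p,r).
Restrictor pairs: (p1,r1) ✗  (p1,r2) ✗  (p1,r5) ✓  (p2,r4) ✓  (p3,r3) ✗  (p3,r5) ✗  (p3,r6) ✗  (p3,r7) ✓
Counterexamples (restrictor pairs failing the scope): 5.

5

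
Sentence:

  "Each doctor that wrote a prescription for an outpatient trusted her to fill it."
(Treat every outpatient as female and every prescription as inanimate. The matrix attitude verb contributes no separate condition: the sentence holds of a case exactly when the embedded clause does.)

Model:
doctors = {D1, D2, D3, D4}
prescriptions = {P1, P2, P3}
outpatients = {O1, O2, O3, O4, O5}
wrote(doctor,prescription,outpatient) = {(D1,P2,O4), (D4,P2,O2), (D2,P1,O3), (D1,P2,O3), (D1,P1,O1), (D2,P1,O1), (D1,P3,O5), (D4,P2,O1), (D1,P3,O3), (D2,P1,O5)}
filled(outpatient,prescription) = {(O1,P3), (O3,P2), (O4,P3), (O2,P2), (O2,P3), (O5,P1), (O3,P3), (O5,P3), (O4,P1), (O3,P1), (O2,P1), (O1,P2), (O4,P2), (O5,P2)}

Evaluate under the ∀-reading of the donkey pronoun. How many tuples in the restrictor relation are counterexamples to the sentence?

"her" takes "an outpatient" as antecedent and "it" takes "a prescription"; both are donkey pronouns co-varying with the restrictor.
Strong reading: for every (d,p,o) with wrote(d,p,o), filled(o,p).
Restrictor triples: (D1,P1,O1)→filled(O1,P1) ✗  (D1,P2,O3)→filled(O3,P2) ✓  (D1,P2,O4)→filled(O4,P2) ✓  (D1,P3,O3)→filled(O3,P3) ✓  (D1,P3,O5)→filled(O5,P3) ✓  (D2,P1,O1)→filled(O1,P1) ✗  (D2,P1,O3)→filled(O3,P1) ✓  (D2,P1,O5)→filled(O5,P1) ✓  (D4,P2,O1)→filled(O1,P2) ✓  (D4,P2,O2)→filled(O2,P2) ✓
Counterexamples (restrictor triples failing the scope): 2.

2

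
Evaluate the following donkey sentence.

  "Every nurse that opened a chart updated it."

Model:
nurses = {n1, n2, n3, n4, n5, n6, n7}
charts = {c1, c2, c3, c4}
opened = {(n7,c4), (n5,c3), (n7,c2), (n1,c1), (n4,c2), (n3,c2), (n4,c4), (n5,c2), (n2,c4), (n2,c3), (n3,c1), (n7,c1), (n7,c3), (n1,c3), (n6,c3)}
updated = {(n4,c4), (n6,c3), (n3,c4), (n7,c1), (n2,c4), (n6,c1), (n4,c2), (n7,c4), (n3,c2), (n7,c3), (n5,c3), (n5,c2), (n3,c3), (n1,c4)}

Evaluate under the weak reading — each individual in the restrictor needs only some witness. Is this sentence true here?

False

"it" takes "a chart" as antecedent — a donkey pronoun bound across the clause boundary.
Weak reading: every nurse n with some opened-chart has at least one opened-chart c such that updated(n,c).
Per nurse: n1:✗  n2:✓  n3:✓  n4:✓  n5:✓  n6:✓  n7:✓
n1 has no witness among its opened-charts.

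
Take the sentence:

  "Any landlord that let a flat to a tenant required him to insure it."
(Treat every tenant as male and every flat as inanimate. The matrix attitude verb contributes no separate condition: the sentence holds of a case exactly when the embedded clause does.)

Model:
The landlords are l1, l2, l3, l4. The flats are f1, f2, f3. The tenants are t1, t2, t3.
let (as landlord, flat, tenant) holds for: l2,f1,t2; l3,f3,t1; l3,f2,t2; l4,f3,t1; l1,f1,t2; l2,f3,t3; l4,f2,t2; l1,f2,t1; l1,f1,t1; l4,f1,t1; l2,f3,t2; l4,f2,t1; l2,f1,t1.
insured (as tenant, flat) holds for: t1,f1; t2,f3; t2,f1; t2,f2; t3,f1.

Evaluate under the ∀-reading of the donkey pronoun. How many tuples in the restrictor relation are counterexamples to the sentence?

5

"him" takes "a tenant" as antecedent and "it" takes "a flat"; both are donkey pronouns co-varying with the restrictor.
Strong reading: for every (l,f,t) with let(l,f,t), insured(t,f).
Restrictor triples: (l1,f1,t1)→insured(t1,f1) ✓  (l1,f1,t2)→insured(t2,f1) ✓  (l1,f2,t1)→insured(t1,f2) ✗  (l2,f1,t1)→insured(t1,f1) ✓  (l2,f1,t2)→insured(t2,f1) ✓  (l2,f3,t2)→insured(t2,f3) ✓  (l2,f3,t3)→insured(t3,f3) ✗  (l3,f2,t2)→insured(t2,f2) ✓  (l3,f3,t1)→insured(t1,f3) ✗  (l4,f1,t1)→insured(t1,f1) ✓  (l4,f2,t1)→insured(t1,f2) ✗  (l4,f2,t2)→insured(t2,f2) ✓  (l4,f3,t1)→insured(t1,f3) ✗
Counterexamples (restrictor triples failing the scope): 5.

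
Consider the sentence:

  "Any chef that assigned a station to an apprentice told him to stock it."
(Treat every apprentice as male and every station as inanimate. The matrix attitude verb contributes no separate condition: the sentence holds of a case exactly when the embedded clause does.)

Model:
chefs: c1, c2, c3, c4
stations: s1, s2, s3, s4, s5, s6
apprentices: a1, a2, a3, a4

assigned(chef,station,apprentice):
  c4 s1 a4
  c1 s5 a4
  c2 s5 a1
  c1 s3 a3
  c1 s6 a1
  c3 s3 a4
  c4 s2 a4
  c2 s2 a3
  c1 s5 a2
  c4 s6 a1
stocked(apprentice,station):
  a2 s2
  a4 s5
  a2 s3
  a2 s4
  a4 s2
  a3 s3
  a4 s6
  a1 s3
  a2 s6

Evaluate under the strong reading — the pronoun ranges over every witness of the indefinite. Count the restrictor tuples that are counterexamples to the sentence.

7

"him" takes "an apprentice" as antecedent and "it" takes "a station"; both are donkey pronouns co-varying with the restrictor.
Strong reading: for every (c,s,a) with assigned(c,s,a), stocked(a,s).
Restrictor triples: (c1,s3,a3)→stocked(a3,s3) ✓  (c1,s5,a2)→stocked(a2,s5) ✗  (c1,s5,a4)→stocked(a4,s5) ✓  (c1,s6,a1)→stocked(a1,s6) ✗  (c2,s2,a3)→stocked(a3,s2) ✗  (c2,s5,a1)→stocked(a1,s5) ✗  (c3,s3,a4)→stocked(a4,s3) ✗  (c4,s1,a4)→stocked(a4,s1) ✗  (c4,s2,a4)→stocked(a4,s2) ✓  (c4,s6,a1)→stocked(a1,s6) ✗
Counterexamples (restrictor triples failing the scope): 7.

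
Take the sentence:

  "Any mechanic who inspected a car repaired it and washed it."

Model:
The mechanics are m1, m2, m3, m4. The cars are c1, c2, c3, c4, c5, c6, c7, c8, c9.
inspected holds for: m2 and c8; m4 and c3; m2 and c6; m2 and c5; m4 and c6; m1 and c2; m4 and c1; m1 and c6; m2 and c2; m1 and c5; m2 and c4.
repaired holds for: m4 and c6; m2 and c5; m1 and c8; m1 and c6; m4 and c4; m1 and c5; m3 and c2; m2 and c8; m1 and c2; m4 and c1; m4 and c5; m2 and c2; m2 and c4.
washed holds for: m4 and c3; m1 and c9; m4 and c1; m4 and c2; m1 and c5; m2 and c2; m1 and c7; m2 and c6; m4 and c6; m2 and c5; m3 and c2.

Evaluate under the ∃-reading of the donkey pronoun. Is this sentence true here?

"it" takes "a car" as antecedent — a donkey pronoun bound across the clause boundary.
Weak reading: every mechanic m with some inspected-car has at least one inspected-car c such that repaired(m,c) ∧ washed(m,c).
Per mechanic: m1:✓  m2:✓  m4:✓
Every mechanic in the restrictor has a witness.

True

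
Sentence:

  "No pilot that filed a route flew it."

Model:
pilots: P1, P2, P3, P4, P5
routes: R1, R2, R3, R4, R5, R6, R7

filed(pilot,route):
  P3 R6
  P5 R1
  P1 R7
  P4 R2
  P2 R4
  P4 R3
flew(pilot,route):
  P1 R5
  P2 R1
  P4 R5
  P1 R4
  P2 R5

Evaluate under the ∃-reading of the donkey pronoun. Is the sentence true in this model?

"it" takes "a route" as antecedent — a donkey pronoun bound across the clause boundary.
Truth condition: for no (p,r) with filed(p,r) does flew(p,r) hold.
Restrictor pairs — does the scope hold? (P1,R7):fails  (P2,R4):fails  (P3,R6):fails  (P4,R2):fails  (P4,R3):fails  (P5,R1):fails
Scope holds for no restrictor pair, so the sentence is true.

True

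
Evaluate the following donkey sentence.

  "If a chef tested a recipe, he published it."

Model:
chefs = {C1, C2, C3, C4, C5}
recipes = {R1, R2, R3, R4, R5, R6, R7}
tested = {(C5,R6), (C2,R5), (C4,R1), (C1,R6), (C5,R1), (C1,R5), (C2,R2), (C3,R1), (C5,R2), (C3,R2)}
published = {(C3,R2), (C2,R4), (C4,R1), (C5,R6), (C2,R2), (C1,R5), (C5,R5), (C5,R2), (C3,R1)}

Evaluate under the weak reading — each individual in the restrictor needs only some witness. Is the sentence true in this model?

True

"it" takes "a recipe" as antecedent — a donkey pronoun bound across the clause boundary.
Weak reading: every chef c with some tested-recipe has at least one tested-recipe r such that published(c,r).
Per chef: C1:✓  C2:✓  C3:✓  C4:✓  C5:✓
Every chef in the restrictor has a witness.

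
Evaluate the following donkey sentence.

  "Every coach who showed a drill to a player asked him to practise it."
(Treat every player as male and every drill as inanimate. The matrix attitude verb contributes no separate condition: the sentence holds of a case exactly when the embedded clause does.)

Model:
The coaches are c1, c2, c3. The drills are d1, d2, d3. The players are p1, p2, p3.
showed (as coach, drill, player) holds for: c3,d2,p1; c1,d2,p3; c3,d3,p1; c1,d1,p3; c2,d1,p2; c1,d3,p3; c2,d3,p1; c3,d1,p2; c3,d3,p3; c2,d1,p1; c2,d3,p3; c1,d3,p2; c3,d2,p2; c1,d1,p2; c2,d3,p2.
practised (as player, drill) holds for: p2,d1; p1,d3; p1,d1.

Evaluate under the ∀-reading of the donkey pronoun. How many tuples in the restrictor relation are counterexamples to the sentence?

"him" takes "a player" as antecedent and "it" takes "a drill"; both are donkey pronouns co-varying with the restrictor.
Strong reading: for every (c,d,p) with showed(c,d,p), practised(p,d).
Restrictor triples: (c1,d1,p2)→practised(p2,d1) ✓  (c1,d1,p3)→practised(p3,d1) ✗  (c1,d2,p3)→practised(p3,d2) ✗  (c1,d3,p2)→practised(p2,d3) ✗  (c1,d3,p3)→practised(p3,d3) ✗  (c2,d1,p1)→practised(p1,d1) ✓  (c2,d1,p2)→practised(p2,d1) ✓  (c2,d3,p1)→practised(p1,d3) ✓  (c2,d3,p2)→practised(p2,d3) ✗  (c2,d3,p3)→practised(p3,d3) ✗  (c3,d1,p2)→practised(p2,d1) ✓  (c3,d2,p1)→practised(p1,d2) ✗  (c3,d2,p2)→practised(p2,d2) ✗  (c3,d3,p1)→practised(p1,d3) ✓  (c3,d3,p3)→practised(p3,d3) ✗
Counterexamples (restrictor triples failing the scope): 9.

9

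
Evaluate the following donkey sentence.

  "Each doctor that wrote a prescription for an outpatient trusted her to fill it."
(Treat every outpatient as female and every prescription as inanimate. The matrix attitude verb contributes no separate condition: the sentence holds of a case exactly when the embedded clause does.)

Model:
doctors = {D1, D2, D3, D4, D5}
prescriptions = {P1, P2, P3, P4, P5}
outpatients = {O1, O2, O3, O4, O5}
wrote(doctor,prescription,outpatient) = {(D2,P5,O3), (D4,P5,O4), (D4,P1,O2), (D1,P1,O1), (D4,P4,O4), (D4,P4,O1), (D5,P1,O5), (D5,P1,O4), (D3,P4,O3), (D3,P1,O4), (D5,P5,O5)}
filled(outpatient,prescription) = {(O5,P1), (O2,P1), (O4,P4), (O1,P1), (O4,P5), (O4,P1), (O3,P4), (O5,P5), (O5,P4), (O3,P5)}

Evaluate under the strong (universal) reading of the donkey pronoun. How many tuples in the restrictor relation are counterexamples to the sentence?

1

"her" takes "an outpatient" as antecedent and "it" takes "a prescription"; both are donkey pronouns co-varying with the restrictor.
Strong reading: for every (d,p,o) with wrote(d,p,o), filled(o,p).
Restrictor triples: (D1,P1,O1)→filled(O1,P1) ✓  (D2,P5,O3)→filled(O3,P5) ✓  (D3,P1,O4)→filled(O4,P1) ✓  (D3,P4,O3)→filled(O3,P4) ✓  (D4,P1,O2)→filled(O2,P1) ✓  (D4,P4,O1)→filled(O1,P4) ✗  (D4,P4,O4)→filled(O4,P4) ✓  (D4,P5,O4)→filled(O4,P5) ✓  (D5,P1,O4)→filled(O4,P1) ✓  (D5,P1,O5)→filled(O5,P1) ✓  (D5,P5,O5)→filled(O5,P5) ✓
Counterexamples (restrictor triples failing the scope): 1.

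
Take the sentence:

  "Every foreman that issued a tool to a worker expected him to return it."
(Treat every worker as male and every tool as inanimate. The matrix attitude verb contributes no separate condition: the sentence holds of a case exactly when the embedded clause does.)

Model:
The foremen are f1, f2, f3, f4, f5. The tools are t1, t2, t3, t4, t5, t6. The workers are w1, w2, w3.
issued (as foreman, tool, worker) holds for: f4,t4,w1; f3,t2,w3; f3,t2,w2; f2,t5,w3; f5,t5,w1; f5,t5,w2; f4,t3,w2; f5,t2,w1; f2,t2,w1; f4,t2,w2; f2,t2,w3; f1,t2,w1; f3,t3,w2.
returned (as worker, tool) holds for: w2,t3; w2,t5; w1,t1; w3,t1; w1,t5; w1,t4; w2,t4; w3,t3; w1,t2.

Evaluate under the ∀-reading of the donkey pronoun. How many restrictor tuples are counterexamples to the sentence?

5

"him" takes "a worker" as antecedent and "it" takes "a tool"; both are donkey pronouns co-varying with the restrictor.
Strong reading: for every (f,t,w) with issued(f,t,w), returned(w,t).
Restrictor triples: (f1,t2,w1)→returned(w1,t2) ✓  (f2,t2,w1)→returned(w1,t2) ✓  (f2,t2,w3)→returned(w3,t2) ✗  (f2,t5,w3)→returned(w3,t5) ✗  (f3,t2,w2)→returned(w2,t2) ✗  (f3,t2,w3)→returned(w3,t2) ✗  (f3,t3,w2)→returned(w2,t3) ✓  (f4,t2,w2)→returned(w2,t2) ✗  (f4,t3,w2)→returned(w2,t3) ✓  (f4,t4,w1)→returned(w1,t4) ✓  (f5,t2,w1)→returned(w1,t2) ✓  (f5,t5,w1)→returned(w1,t5) ✓  (f5,t5,w2)→returned(w2,t5) ✓
Counterexamples (restrictor triples failing the scope): 5.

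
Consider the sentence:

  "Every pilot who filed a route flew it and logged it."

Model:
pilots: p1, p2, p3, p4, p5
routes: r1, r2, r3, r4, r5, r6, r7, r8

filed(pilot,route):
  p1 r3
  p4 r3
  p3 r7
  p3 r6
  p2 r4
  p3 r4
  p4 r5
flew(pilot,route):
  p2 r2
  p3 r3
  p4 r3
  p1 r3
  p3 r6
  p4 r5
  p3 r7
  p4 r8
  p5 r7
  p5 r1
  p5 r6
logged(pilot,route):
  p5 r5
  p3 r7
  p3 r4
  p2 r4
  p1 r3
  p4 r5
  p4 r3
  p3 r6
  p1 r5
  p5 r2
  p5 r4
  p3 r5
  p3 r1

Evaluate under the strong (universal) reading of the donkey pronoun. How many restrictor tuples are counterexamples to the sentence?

2

"it" takes "a route" as antecedent — a donkey pronoun bound across the clause boundary.
Strong reading: for every (p,r) with filed(p,r), flew(p,r) ∧ logged(p,r).
Restrictor pairs: (p1,r3) ✓  (p2,r4) ✗  (p3,r4) ✗  (p3,r6) ✓  (p3,r7) ✓  (p4,r3) ✓  (p4,r5) ✓
Counterexamples (restrictor pairs failing the scope): 2.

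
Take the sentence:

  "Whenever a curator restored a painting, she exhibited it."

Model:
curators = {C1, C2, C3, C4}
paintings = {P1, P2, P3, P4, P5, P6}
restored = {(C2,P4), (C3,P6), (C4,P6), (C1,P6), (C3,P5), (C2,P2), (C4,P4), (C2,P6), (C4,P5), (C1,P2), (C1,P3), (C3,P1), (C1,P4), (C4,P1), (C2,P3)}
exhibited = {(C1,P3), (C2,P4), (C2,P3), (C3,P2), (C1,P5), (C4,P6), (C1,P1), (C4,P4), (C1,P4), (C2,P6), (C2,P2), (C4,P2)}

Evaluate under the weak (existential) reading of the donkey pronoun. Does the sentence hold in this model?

False

"it" takes "a painting" as antecedent — a donkey pronoun bound across the clause boundary.
Weak reading: every curator c with some restored-painting has at least one restored-painting p such that exhibited(c,p).
Per curator: C1:✓  C2:✓  C3:✗  C4:✓
C3 has no witness among its restored-paintings.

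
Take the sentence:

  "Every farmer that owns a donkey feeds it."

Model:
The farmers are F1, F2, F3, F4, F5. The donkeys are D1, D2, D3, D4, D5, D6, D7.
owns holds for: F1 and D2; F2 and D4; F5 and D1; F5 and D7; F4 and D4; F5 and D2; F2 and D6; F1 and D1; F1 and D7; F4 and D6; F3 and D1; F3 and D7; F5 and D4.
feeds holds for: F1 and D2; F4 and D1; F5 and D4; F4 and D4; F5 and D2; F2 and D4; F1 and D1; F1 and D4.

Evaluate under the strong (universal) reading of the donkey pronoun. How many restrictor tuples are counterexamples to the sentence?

7

"it" takes "a donkey" as antecedent — a donkey pronoun bound across the clause boundary.
Strong reading: for every (f,d) with owns(f,d), feeds(f,d).
Restrictor pairs: (F1,D1) ✓  (F1,D2) ✓  (F1,D7) ✗  (F2,D4) ✓  (F2,D6) ✗  (F3,D1) ✗  (F3,D7) ✗  (F4,D4) ✓  (F4,D6) ✗  (F5,D1) ✗  (F5,D2) ✓  (F5,D4) ✓  (F5,D7) ✗
Counterexamples (restrictor pairs failing the scope): 7.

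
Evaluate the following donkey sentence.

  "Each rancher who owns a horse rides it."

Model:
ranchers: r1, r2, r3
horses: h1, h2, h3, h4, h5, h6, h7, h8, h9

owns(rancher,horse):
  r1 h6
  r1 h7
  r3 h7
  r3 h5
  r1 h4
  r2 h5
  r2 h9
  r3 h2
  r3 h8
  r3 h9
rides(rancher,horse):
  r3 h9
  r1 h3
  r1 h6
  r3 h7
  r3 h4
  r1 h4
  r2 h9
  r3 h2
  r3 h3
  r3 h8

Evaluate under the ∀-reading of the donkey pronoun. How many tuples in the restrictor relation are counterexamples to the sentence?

3

"it" takes "a horse" as antecedent — a donkey pronoun bound across the clause boundary.
Strong reading: for every (r,h) with owns(r,h), rides(r,h).
Restrictor pairs: (r1,h4) ✓  (r1,h6) ✓  (r1,h7) ✗  (r2,h5) ✗  (r2,h9) ✓  (r3,h2) ✓  (r3,h5) ✗  (r3,h7) ✓  (r3,h8) ✓  (r3,h9) ✓
Counterexamples (restrictor pairs failing the scope): 3.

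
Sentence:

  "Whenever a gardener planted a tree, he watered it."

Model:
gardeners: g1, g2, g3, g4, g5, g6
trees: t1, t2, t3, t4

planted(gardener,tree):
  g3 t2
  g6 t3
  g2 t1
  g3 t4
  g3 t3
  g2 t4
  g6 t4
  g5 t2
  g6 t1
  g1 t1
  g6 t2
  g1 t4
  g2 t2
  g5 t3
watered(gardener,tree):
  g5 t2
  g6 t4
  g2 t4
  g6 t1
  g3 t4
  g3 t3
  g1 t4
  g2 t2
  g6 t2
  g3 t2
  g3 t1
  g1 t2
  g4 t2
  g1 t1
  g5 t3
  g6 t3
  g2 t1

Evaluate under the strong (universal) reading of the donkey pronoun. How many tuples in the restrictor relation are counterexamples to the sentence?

0

"it" takes "a tree" as antecedent — a donkey pronoun bound across the clause boundary.
Strong reading: for every (g,t) with planted(g,t), watered(g,t).
Restrictor pairs: (g1,t1) ✓  (g1,t4) ✓  (g2,t1) ✓  (g2,t2) ✓  (g2,t4) ✓  (g3,t2) ✓  (g3,t3) ✓  (g3,t4) ✓  (g5,t2) ✓  (g5,t3) ✓  (g6,t1) ✓  (g6,t2) ✓  (g6,t3) ✓  (g6,t4) ✓
Counterexamples (restrictor pairs failing the scope): 0.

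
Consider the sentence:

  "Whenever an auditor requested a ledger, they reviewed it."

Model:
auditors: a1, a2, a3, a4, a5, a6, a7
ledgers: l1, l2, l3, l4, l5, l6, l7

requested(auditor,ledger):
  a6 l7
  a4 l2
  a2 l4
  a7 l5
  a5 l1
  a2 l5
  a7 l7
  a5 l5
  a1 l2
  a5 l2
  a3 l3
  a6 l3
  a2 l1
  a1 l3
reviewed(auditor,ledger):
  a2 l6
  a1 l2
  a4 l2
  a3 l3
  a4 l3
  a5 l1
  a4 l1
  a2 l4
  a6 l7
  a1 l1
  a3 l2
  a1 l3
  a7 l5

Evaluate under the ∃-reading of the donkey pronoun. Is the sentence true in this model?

True

"it" takes "a ledger" as antecedent — a donkey pronoun bound across the clause boundary.
Weak reading: every auditor a with some requested-ledger has at least one requested-ledger l such that reviewed(a,l).
Per auditor: a1:✓  a2:✓  a3:✓  a4:✓  a5:✓  a6:✓  a7:✓
Every auditor in the restrictor has a witness.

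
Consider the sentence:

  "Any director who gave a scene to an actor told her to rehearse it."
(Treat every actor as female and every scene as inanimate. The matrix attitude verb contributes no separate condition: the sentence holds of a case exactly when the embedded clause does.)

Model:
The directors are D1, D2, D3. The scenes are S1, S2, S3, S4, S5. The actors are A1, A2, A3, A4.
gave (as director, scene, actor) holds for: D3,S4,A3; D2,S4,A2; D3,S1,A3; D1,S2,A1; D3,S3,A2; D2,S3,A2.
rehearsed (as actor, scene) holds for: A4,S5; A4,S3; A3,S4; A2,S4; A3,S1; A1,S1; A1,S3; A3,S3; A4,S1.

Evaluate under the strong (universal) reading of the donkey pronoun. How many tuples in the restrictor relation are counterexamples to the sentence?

3

"her" takes "an actor" as antecedent and "it" takes "a scene"; both are donkey pronouns co-varying with the restrictor.
Strong reading: for every (d,s,a) with gave(d,s,a), rehearsed(a,s).
Restrictor triples: (D1,S2,A1)→rehearsed(A1,S2) ✗  (D2,S3,A2)→rehearsed(A2,S3) ✗  (D2,S4,A2)→rehearsed(A2,S4) ✓  (D3,S1,A3)→rehearsed(A3,S1) ✓  (D3,S3,A2)→rehearsed(A2,S3) ✗  (D3,S4,A3)→rehearsed(A3,S4) ✓
Counterexamples (restrictor triples failing the scope): 3.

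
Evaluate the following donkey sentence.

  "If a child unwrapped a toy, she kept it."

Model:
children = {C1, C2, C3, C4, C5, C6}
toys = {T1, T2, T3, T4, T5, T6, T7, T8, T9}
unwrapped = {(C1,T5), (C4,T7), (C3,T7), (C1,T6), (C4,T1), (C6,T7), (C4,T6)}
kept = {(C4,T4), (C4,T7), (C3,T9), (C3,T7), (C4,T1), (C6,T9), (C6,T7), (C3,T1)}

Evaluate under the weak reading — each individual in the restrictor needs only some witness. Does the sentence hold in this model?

"it" takes "a toy" as antecedent — a donkey pronoun bound across the clause boundary.
Weak reading: every child c with some unwrapped-toy has at least one unwrapped-toy t such that kept(c,t).
Per child: C1:✗  C3:✓  C4:✓  C6:✓
C1 has no witness among its unwrapped-toys.

False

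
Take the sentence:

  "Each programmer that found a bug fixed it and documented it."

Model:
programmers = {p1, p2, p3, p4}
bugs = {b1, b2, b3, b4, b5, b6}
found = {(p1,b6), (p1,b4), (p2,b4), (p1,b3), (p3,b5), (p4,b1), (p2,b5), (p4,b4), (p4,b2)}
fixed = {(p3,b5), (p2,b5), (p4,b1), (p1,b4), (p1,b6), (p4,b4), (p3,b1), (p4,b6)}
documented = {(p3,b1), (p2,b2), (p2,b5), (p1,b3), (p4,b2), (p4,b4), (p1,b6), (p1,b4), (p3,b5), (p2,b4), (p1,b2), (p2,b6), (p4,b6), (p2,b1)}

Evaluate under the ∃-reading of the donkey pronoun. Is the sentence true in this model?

"it" takes "a bug" as antecedent — a donkey pronoun bound across the clause boundary.
Weak reading: every programmer p with some found-bug has at least one found-bug b such that fixed(p,b) ∧ documented(p,b).
Per programmer: p1:✓  p2:✓  p3:✓  p4:✓
Every programmer in the restrictor has a witness.

True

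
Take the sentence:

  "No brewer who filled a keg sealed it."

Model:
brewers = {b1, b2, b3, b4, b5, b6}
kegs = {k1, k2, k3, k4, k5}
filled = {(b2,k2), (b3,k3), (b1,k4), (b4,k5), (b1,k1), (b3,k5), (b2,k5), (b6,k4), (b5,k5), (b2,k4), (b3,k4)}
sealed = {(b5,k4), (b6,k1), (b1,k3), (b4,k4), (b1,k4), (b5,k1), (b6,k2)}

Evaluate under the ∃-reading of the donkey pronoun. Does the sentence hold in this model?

"it" takes "a keg" as antecedent — a donkey pronoun bound across the clause boundary.
Truth condition: for no (b,k) with filled(b,k) does sealed(b,k) hold.
Restrictor pairs — does the scope hold? (b1,k1):fails  (b1,k4):holds  (b2,k2):fails  (b2,k4):fails  (b2,k5):fails  (b3,k3):fails  (b3,k4):fails  (b3,k5):fails  (b4,k5):fails  (b5,k5):fails  (b6,k4):fails
Scope holds for 1 pair(s), so the sentence is false.

False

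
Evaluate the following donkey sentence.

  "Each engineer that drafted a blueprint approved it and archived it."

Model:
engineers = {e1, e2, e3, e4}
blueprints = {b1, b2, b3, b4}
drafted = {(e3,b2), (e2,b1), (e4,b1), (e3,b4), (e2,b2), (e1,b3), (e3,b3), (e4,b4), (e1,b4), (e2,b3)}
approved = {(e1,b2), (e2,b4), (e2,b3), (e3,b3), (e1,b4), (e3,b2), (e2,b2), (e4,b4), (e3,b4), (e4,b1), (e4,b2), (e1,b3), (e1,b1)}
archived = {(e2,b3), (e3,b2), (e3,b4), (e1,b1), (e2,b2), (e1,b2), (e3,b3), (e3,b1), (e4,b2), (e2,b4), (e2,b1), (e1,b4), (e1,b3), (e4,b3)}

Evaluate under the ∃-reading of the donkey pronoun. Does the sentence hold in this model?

False

"it" takes "a blueprint" as antecedent — a donkey pronoun bound across the clause boundary.
Weak reading: every engineer e with some drafted-blueprint has at least one drafted-blueprint b such that approved(e,b) ∧ archived(e,b).
Per engineer: e1:✓  e2:✓  e3:✓  e4:✗
e4 has no witness among its drafted-blueprints.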